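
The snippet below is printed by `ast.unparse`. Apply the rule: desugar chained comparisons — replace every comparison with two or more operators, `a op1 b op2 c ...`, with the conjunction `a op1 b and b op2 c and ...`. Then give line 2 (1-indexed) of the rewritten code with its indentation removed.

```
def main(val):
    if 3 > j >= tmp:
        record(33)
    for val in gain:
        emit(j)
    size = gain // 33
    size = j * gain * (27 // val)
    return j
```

Transformed code:
def main(val):
    if 3 > j and j >= tmp:
        record(33)
    for val in gain:
        emit(j)
    size = gain // 33
    size = j * gain * (27 // val)
    return j

if 3 > j and j >= tmp:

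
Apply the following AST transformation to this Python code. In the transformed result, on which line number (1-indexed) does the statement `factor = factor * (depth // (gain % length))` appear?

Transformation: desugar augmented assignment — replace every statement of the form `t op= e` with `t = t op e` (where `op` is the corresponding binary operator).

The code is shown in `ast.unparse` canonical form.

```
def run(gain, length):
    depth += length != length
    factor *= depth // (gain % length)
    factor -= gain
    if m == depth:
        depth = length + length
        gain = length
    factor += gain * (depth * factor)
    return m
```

Transformed code:
def run(gain, length):
    depth = depth + (length != length)
    factor = factor * (depth // (gain % length))
    factor = factor - gain
    if m == depth:
        depth = length + length
        gain = length
    factor = factor + gain * (depth * factor)
    return m

3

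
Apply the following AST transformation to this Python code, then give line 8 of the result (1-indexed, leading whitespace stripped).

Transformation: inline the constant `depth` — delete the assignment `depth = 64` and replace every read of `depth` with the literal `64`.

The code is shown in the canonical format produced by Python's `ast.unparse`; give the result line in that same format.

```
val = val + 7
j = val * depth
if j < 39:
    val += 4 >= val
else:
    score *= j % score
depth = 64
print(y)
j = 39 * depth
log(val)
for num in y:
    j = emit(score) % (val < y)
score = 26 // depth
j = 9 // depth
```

j = 39 * 64

Transformed code:
val = val + 7
j = val * 64
if j < 39:
    val += 4 >= val
else:
    score *= j % score
print(y)
j = 39 * 64
log(val)
for num in y:
    j = emit(score) % (val < y)
score = 26 // 64
j = 9 // 64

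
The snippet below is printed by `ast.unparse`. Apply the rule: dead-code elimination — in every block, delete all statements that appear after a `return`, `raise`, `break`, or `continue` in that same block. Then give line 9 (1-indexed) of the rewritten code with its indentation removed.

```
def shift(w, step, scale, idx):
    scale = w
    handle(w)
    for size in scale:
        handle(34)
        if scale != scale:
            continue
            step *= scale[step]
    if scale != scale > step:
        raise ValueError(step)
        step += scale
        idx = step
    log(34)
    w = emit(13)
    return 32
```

raise ValueError(step)

Transformed code:
def shift(w, step, scale, idx):
    scale = w
    handle(w)
    for size in scale:
        handle(34)
        if scale != scale:
            continue
    if scale != scale > step:
        raise ValueError(step)
    log(34)
    w = emit(13)
    return 32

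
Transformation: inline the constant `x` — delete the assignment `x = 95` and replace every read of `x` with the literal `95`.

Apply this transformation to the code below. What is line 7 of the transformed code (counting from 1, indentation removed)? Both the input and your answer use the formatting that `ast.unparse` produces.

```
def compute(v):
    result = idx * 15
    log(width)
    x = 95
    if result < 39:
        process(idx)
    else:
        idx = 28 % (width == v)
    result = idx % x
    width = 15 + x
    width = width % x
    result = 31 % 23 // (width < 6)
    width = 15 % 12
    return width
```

idx = 28 % (width == v)

Transformed code:
def compute(v):
    result = idx * 15
    log(width)
    if result < 39:
        process(idx)
    else:
        idx = 28 % (width == v)
    result = idx % 95
    width = 15 + 95
    width = width % 95
    result = 31 % 23 // (width < 6)
    width = 15 % 12
    return width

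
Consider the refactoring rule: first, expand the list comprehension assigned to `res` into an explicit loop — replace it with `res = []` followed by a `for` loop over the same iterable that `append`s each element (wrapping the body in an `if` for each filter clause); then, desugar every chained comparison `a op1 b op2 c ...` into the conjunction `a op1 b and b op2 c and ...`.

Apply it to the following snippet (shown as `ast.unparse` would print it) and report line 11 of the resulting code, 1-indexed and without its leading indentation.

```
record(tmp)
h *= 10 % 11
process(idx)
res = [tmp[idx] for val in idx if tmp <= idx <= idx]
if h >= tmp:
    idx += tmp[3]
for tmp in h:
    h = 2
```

h = 2

Transformed code:
record(tmp)
h *= 10 % 11
process(idx)
res = []
for val in idx:
    if tmp <= idx and idx <= idx:
        res.append(tmp[idx])
if h >= tmp:
    idx += tmp[3]
for tmp in h:
    h = 2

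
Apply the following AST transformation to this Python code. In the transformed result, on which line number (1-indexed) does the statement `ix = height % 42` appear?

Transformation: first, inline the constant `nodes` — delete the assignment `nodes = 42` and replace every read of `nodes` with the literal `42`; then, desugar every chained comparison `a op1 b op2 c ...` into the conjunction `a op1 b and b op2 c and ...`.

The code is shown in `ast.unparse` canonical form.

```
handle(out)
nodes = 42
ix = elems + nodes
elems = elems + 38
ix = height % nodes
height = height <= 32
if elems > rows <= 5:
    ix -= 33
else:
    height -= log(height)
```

4

Transformed code:
handle(out)
ix = elems + 42
elems = elems + 38
ix = height % 42
height = height <= 32
if elems > rows and rows <= 5:
    ix -= 33
else:
    height -= log(height)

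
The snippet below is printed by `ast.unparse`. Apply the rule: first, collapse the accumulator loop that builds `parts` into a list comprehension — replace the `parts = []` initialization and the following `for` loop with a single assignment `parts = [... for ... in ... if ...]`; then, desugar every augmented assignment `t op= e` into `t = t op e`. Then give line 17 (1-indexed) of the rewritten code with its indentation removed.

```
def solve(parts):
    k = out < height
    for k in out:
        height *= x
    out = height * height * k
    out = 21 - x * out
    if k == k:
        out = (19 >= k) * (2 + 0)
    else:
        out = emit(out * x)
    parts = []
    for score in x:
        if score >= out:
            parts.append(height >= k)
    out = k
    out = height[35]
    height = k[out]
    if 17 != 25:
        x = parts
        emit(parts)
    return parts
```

Transformed code:
def solve(parts):
    k = out < height
    for k in out:
        height = height * x
    out = height * height * k
    out = 21 - x * out
    if k == k:
        out = (19 >= k) * (2 + 0)
    else:
        out = emit(out * x)
    parts = [height >= k for score in x if score >= out]
    out = k
    out = height[35]
    height = k[out]
    if 17 != 25:
        x = parts
        emit(parts)
    return parts

emit(parts)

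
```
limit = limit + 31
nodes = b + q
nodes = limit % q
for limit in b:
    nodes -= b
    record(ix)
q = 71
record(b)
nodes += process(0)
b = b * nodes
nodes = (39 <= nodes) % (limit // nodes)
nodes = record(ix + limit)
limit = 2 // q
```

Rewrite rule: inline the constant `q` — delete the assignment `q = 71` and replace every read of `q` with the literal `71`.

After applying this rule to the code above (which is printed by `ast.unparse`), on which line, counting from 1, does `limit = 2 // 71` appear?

Transformed code:
limit = limit + 31
nodes = b + 71
nodes = limit % 71
for limit in b:
    nodes -= b
    record(ix)
record(b)
nodes += process(0)
b = b * nodes
nodes = (39 <= nodes) % (limit // nodes)
nodes = record(ix + limit)
limit = 2 // 71

12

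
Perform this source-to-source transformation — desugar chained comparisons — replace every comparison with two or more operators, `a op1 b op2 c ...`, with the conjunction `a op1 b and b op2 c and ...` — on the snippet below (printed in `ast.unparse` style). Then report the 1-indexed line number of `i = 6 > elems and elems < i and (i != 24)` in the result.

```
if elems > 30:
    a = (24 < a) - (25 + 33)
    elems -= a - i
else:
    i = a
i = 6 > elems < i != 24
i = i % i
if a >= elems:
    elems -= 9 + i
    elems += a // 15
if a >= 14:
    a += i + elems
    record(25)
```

6

Transformed code:
if elems > 30:
    a = (24 < a) - (25 + 33)
    elems -= a - i
else:
    i = a
i = 6 > elems and elems < i and (i != 24)
i = i % i
if a >= elems:
    elems -= 9 + i
    elems += a // 15
if a >= 14:
    a += i + elems
    record(25)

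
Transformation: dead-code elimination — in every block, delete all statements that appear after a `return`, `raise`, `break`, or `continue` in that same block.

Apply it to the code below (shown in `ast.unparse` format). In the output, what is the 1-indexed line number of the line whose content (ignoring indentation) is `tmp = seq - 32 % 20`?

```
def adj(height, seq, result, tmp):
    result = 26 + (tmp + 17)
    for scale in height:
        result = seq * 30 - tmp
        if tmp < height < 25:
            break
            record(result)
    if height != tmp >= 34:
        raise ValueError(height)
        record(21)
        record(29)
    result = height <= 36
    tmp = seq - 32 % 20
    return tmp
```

Transformed code:
def adj(height, seq, result, tmp):
    result = 26 + (tmp + 17)
    for scale in height:
        result = seq * 30 - tmp
        if tmp < height < 25:
            break
    if height != tmp >= 34:
        raise ValueError(height)
    result = height <= 36
    tmp = seq - 32 % 20
    return tmp

10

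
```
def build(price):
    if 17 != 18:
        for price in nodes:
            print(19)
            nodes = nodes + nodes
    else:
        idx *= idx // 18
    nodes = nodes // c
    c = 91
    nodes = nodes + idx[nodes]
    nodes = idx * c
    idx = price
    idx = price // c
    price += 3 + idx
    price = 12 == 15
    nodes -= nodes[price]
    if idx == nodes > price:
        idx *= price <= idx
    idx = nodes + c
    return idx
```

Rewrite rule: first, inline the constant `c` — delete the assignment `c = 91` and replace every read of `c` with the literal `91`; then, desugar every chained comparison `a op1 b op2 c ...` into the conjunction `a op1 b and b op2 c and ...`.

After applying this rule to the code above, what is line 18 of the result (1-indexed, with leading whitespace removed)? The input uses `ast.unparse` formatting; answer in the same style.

idx = nodes + 91

Transformed code:
def build(price):
    if 17 != 18:
        for price in nodes:
            print(19)
            nodes = nodes + nodes
    else:
        idx *= idx // 18
    nodes = nodes // 91
    nodes = nodes + idx[nodes]
    nodes = idx * 91
    idx = price
    idx = price // 91
    price += 3 + idx
    price = 12 == 15
    nodes -= nodes[price]
    if idx == nodes and nodes > price:
        idx *= price <= idx
    idx = nodes + 91
    return idx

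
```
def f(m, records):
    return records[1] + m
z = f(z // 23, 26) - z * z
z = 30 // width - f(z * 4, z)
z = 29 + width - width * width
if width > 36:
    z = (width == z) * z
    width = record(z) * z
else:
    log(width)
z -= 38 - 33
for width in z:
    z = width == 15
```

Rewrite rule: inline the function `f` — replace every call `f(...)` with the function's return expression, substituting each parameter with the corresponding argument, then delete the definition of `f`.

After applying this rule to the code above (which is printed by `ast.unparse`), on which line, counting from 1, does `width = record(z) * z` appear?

Transformed code:
z = 26[1] + z // 23 - z * z
z = 30 // width - (z[1] + z * 4)
z = 29 + width - width * width
if width > 36:
    z = (width == z) * z
    width = record(z) * z
else:
    log(width)
z -= 38 - 33
for width in z:
    z = width == 15

6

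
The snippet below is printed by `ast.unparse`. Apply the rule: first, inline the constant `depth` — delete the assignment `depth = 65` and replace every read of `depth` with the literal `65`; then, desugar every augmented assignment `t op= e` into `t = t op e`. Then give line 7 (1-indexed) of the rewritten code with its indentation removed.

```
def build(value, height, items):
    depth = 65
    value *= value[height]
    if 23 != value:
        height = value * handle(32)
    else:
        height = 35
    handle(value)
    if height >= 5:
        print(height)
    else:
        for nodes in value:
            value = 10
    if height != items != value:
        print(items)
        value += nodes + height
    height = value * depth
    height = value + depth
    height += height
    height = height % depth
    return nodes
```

Transformed code:
def build(value, height, items):
    value = value * value[height]
    if 23 != value:
        height = value * handle(32)
    else:
        height = 35
    handle(value)
    if height >= 5:
        print(height)
    else:
        for nodes in value:
            value = 10
    if height != items != value:
        print(items)
        value = value + (nodes + height)
    height = value * 65
    height = value + 65
    height = height + height
    height = height % 65
    return nodes

handle(value)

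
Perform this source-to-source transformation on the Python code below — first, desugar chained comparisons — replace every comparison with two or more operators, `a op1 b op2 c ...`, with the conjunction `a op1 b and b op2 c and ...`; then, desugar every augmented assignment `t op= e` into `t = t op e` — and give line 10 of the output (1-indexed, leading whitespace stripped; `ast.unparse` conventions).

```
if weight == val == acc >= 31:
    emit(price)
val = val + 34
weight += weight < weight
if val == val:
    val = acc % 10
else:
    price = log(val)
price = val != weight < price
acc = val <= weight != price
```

Transformed code:
if weight == val and val == acc and (acc >= 31):
    emit(price)
val = val + 34
weight = weight + (weight < weight)
if val == val:
    val = acc % 10
else:
    price = log(val)
price = val != weight and weight < price
acc = val <= weight and weight != price

acc = val <= weight and weight != price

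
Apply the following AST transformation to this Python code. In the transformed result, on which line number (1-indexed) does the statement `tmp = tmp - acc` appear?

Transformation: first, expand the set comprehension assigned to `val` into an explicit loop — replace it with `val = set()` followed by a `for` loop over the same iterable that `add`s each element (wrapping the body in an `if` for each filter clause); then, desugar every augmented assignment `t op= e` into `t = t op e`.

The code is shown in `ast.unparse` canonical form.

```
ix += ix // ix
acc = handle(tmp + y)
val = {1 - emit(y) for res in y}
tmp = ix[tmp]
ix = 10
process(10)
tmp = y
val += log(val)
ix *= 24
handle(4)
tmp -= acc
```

13

Transformed code:
ix = ix + ix // ix
acc = handle(tmp + y)
val = set()
for res in y:
    val.add(1 - emit(y))
tmp = ix[tmp]
ix = 10
process(10)
tmp = y
val = val + log(val)
ix = ix * 24
handle(4)
tmp = tmp - acc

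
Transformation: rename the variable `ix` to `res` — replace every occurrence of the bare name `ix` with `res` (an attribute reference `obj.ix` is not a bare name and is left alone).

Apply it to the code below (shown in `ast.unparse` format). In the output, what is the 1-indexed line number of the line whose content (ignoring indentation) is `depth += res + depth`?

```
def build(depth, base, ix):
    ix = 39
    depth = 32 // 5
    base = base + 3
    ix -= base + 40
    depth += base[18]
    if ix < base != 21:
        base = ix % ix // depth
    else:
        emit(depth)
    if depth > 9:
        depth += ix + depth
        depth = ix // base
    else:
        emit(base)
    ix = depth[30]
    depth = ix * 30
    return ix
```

12

Transformed code:
def build(depth, base, res):
    res = 39
    depth = 32 // 5
    base = base + 3
    res -= base + 40
    depth += base[18]
    if res < base != 21:
        base = res % res // depth
    else:
        emit(depth)
    if depth > 9:
        depth += res + depth
        depth = res // base
    else:
        emit(base)
    res = depth[30]
    depth = res * 30
    return res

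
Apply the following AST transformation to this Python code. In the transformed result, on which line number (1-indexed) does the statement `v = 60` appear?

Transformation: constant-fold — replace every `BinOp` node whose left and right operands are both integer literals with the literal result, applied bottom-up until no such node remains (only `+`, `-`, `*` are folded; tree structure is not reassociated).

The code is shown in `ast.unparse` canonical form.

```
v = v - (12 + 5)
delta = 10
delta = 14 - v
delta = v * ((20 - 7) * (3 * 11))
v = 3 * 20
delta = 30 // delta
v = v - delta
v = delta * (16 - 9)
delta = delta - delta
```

Transformed code:
v = v - 17
delta = 10
delta = 14 - v
delta = v * 429
v = 60
delta = 30 // delta
v = v - delta
v = delta * 7
delta = delta - delta

5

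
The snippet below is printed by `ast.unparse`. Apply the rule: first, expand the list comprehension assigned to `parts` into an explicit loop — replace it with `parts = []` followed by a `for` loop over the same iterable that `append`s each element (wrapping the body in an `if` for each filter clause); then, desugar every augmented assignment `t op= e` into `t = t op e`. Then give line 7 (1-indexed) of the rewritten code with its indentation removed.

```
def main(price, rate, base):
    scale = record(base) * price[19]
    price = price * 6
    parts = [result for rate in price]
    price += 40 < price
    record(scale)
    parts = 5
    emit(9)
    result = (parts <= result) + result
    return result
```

Transformed code:
def main(price, rate, base):
    scale = record(base) * price[19]
    price = price * 6
    parts = []
    for rate in price:
        parts.append(result)
    price = price + (40 < price)
    record(scale)
    parts = 5
    emit(9)
    result = (parts <= result) + result
    return result

price = price + (40 < price)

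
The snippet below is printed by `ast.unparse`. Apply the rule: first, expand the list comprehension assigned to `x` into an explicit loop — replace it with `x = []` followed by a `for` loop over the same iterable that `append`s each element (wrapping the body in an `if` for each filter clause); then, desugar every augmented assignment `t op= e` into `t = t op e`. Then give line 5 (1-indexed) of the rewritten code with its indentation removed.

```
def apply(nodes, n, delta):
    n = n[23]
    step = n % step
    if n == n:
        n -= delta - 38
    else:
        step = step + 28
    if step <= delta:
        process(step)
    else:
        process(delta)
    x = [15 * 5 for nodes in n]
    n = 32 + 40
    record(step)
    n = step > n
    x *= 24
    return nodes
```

Transformed code:
def apply(nodes, n, delta):
    n = n[23]
    step = n % step
    if n == n:
        n = n - (delta - 38)
    else:
        step = step + 28
    if step <= delta:
        process(step)
    else:
        process(delta)
    x = []
    for nodes in n:
        x.append(15 * 5)
    n = 32 + 40
    record(step)
    n = step > n
    x = x * 24
    return nodes

n = n - (delta - 38)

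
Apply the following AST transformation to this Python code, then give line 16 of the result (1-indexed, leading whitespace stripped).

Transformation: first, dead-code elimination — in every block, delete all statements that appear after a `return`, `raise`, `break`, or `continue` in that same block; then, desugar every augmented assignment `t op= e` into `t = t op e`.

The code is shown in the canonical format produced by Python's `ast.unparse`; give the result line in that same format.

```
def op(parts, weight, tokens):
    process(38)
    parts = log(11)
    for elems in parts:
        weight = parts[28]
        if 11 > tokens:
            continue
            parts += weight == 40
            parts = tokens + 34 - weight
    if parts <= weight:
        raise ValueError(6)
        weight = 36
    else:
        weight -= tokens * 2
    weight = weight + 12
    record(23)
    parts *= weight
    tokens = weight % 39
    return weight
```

return weight

Transformed code:
def op(parts, weight, tokens):
    process(38)
    parts = log(11)
    for elems in parts:
        weight = parts[28]
        if 11 > tokens:
            continue
    if parts <= weight:
        raise ValueError(6)
    else:
        weight = weight - tokens * 2
    weight = weight + 12
    record(23)
    parts = parts * weight
    tokens = weight % 39
    return weight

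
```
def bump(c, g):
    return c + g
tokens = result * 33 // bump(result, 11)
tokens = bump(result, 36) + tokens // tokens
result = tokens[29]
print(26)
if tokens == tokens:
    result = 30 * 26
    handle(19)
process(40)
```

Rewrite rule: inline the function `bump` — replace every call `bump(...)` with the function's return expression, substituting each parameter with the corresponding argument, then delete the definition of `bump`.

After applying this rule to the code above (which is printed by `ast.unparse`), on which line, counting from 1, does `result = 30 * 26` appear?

6

Transformed code:
tokens = result * 33 // (result + 11)
tokens = result + 36 + tokens // tokens
result = tokens[29]
print(26)
if tokens == tokens:
    result = 30 * 26
    handle(19)
process(40)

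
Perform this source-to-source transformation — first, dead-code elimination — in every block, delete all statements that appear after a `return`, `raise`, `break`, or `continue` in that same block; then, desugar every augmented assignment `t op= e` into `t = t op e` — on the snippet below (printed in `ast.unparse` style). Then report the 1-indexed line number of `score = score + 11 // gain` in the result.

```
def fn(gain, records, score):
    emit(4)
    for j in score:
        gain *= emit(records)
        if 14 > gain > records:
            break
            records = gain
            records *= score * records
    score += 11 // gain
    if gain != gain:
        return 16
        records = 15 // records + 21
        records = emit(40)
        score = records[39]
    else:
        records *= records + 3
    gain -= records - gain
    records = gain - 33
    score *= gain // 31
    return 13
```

Transformed code:
def fn(gain, records, score):
    emit(4)
    for j in score:
        gain = gain * emit(records)
        if 14 > gain > records:
            break
    score = score + 11 // gain
    if gain != gain:
        return 16
    else:
        records = records * (records + 3)
    gain = gain - (records - gain)
    records = gain - 33
    score = score * (gain // 31)
    return 13

7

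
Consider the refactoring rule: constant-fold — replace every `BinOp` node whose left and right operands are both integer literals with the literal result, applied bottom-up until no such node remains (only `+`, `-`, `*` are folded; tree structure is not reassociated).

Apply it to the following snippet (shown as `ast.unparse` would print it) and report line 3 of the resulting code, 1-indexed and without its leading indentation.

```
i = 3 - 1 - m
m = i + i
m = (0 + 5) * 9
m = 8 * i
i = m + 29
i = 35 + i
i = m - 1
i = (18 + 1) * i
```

m = 45

Transformed code:
i = 2 - m
m = i + i
m = 45
m = 8 * i
i = m + 29
i = 35 + i
i = m - 1
i = 19 * i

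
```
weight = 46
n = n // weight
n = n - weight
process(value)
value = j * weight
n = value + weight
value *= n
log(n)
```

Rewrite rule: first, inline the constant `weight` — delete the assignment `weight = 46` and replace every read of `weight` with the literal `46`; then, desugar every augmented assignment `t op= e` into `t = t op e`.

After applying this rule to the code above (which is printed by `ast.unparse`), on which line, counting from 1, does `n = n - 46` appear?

2

Transformed code:
n = n // 46
n = n - 46
process(value)
value = j * 46
n = value + 46
value = value * n
log(n)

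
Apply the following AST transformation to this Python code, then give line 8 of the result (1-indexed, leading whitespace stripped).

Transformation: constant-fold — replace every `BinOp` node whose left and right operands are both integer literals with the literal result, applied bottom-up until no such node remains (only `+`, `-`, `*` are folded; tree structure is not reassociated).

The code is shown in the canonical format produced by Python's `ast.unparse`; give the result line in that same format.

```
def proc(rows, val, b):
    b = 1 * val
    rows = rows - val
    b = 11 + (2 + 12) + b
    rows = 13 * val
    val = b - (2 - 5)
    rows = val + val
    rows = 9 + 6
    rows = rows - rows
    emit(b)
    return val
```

Transformed code:
def proc(rows, val, b):
    b = 1 * val
    rows = rows - val
    b = 25 + b
    rows = 13 * val
    val = b - -3
    rows = val + val
    rows = 15
    rows = rows - rows
    emit(b)
    return val

rows = 15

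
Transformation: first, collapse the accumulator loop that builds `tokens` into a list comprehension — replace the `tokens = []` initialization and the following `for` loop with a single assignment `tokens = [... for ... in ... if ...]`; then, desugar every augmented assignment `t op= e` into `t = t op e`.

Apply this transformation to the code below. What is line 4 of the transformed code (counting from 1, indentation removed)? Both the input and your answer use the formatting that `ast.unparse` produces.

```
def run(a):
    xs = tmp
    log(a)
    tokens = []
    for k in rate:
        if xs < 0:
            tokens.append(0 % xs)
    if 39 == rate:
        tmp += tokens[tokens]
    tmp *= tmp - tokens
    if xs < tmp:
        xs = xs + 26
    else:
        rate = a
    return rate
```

Transformed code:
def run(a):
    xs = tmp
    log(a)
    tokens = [0 % xs for k in rate if xs < 0]
    if 39 == rate:
        tmp = tmp + tokens[tokens]
    tmp = tmp * (tmp - tokens)
    if xs < tmp:
        xs = xs + 26
    else:
        rate = a
    return rate

tokens = [0 % xs for k in rate if xs < 0]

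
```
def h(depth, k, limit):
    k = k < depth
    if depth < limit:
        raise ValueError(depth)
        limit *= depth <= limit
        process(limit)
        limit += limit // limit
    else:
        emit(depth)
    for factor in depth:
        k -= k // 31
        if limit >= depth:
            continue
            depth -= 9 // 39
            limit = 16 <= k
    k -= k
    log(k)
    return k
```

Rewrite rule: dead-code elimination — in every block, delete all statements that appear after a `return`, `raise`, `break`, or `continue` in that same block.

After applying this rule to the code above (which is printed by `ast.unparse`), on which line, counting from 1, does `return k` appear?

Transformed code:
def h(depth, k, limit):
    k = k < depth
    if depth < limit:
        raise ValueError(depth)
    else:
        emit(depth)
    for factor in depth:
        k -= k // 31
        if limit >= depth:
            continue
    k -= k
    log(k)
    return k

13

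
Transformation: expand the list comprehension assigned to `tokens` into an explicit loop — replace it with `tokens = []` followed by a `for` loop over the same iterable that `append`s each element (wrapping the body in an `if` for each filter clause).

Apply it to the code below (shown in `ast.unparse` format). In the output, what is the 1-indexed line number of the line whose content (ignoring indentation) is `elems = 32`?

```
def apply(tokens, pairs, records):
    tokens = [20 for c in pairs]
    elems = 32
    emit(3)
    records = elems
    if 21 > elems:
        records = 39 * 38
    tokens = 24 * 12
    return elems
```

5

Transformed code:
def apply(tokens, pairs, records):
    tokens = []
    for c in pairs:
        tokens.append(20)
    elems = 32
    emit(3)
    records = elems
    if 21 > elems:
        records = 39 * 38
    tokens = 24 * 12
    return elems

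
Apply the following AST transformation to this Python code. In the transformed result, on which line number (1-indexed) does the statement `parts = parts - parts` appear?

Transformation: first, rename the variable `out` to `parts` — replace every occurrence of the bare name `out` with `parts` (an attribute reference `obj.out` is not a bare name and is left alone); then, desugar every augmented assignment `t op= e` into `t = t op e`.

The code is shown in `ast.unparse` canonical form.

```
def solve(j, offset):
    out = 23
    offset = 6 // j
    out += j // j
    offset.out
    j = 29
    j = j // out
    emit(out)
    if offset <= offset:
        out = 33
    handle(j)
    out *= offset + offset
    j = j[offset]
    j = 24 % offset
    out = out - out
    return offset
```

15

Transformed code:
def solve(j, offset):
    parts = 23
    offset = 6 // j
    parts = parts + j // j
    offset.out
    j = 29
    j = j // parts
    emit(parts)
    if offset <= offset:
        parts = 33
    handle(j)
    parts = parts * (offset + offset)
    j = j[offset]
    j = 24 % offset
    parts = parts - parts
    return offset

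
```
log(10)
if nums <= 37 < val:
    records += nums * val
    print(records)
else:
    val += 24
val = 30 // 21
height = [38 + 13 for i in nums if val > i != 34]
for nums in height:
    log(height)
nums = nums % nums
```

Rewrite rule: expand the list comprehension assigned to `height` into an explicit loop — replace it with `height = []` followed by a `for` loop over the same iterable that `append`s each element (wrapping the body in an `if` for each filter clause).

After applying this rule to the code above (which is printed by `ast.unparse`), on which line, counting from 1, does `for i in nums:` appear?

9

Transformed code:
log(10)
if nums <= 37 < val:
    records += nums * val
    print(records)
else:
    val += 24
val = 30 // 21
height = []
for i in nums:
    if val > i != 34:
        height.append(38 + 13)
for nums in height:
    log(height)
nums = nums % nums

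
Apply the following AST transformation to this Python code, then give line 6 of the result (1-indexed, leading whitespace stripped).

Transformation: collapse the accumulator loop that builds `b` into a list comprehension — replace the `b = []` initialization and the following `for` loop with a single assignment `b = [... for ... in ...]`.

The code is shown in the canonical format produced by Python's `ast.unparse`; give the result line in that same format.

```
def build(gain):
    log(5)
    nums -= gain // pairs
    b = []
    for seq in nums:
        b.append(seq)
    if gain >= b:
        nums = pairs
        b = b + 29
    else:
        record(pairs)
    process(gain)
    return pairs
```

nums = pairs

Transformed code:
def build(gain):
    log(5)
    nums -= gain // pairs
    b = [seq for seq in nums]
    if gain >= b:
        nums = pairs
        b = b + 29
    else:
        record(pairs)
    process(gain)
    return pairs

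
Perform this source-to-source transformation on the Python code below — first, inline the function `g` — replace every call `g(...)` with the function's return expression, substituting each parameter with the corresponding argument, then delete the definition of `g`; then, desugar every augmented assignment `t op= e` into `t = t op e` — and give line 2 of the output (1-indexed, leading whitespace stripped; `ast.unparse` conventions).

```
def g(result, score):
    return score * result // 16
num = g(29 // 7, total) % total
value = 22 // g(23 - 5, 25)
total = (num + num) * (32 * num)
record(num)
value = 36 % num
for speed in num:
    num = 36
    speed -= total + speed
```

Transformed code:
num = total * (29 // 7) // 16 % total
value = 22 // (25 * (23 - 5) // 16)
total = (num + num) * (32 * num)
record(num)
value = 36 % num
for speed in num:
    num = 36
    speed = speed - (total + speed)

value = 22 // (25 * (23 - 5) // 16)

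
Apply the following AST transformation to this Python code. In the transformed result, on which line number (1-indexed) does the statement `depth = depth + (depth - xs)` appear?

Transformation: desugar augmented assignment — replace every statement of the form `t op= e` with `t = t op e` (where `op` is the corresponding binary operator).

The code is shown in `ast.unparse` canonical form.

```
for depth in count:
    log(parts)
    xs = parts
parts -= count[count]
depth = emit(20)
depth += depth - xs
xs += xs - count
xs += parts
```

Transformed code:
for depth in count:
    log(parts)
    xs = parts
parts = parts - count[count]
depth = emit(20)
depth = depth + (depth - xs)
xs = xs + (xs - count)
xs = xs + parts

6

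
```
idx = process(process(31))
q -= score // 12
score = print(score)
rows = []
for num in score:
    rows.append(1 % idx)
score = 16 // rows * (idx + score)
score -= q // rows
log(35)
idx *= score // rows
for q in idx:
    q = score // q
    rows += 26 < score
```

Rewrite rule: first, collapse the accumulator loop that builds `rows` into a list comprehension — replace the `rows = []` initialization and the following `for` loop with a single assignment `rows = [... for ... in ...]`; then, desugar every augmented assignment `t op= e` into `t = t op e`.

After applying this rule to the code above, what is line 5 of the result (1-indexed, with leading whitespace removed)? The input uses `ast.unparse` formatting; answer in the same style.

score = 16 // rows * (idx + score)

Transformed code:
idx = process(process(31))
q = q - score // 12
score = print(score)
rows = [1 % idx for num in score]
score = 16 // rows * (idx + score)
score = score - q // rows
log(35)
idx = idx * (score // rows)
for q in idx:
    q = score // q
    rows = rows + (26 < score)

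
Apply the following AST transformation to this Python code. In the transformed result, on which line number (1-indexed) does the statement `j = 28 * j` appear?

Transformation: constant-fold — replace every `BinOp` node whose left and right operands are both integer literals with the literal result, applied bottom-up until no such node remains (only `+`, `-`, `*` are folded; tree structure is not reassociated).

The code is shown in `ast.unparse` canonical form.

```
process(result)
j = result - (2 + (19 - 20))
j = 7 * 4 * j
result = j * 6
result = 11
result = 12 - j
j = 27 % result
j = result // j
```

3

Transformed code:
process(result)
j = result - 1
j = 28 * j
result = j * 6
result = 11
result = 12 - j
j = 27 % result
j = result // j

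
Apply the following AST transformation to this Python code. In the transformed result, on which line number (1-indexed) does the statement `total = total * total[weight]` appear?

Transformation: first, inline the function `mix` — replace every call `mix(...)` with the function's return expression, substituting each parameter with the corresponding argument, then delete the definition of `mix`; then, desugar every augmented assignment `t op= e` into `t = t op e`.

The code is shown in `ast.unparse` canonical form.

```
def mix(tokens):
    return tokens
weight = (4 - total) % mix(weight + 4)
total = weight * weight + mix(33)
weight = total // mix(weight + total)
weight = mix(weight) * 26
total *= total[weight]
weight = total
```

5

Transformed code:
weight = (4 - total) % (weight + 4)
total = weight * weight + 33
weight = total // (weight + total)
weight = weight * 26
total = total * total[weight]
weight = total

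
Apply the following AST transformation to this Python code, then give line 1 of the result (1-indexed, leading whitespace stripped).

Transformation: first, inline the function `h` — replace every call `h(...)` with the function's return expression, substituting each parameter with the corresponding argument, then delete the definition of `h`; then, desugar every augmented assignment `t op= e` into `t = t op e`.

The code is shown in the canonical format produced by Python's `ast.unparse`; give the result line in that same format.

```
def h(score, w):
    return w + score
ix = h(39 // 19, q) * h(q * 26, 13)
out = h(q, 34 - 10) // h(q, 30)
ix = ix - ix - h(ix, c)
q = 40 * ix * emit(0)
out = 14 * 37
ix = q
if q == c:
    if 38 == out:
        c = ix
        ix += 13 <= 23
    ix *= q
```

ix = (q + 39 // 19) * (13 + q * 26)

Transformed code:
ix = (q + 39 // 19) * (13 + q * 26)
out = (34 - 10 + q) // (30 + q)
ix = ix - ix - (c + ix)
q = 40 * ix * emit(0)
out = 14 * 37
ix = q
if q == c:
    if 38 == out:
        c = ix
        ix = ix + (13 <= 23)
    ix = ix * q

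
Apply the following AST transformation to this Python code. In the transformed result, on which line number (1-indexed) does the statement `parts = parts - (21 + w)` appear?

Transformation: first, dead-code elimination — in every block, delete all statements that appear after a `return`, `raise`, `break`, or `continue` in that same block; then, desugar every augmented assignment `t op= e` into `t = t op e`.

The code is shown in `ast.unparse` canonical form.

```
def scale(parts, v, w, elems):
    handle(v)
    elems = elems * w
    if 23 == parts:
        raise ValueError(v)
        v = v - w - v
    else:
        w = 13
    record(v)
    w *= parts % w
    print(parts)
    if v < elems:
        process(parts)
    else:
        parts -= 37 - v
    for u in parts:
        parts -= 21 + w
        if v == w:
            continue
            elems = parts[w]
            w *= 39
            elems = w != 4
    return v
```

16

Transformed code:
def scale(parts, v, w, elems):
    handle(v)
    elems = elems * w
    if 23 == parts:
        raise ValueError(v)
    else:
        w = 13
    record(v)
    w = w * (parts % w)
    print(parts)
    if v < elems:
        process(parts)
    else:
        parts = parts - (37 - v)
    for u in parts:
        parts = parts - (21 + w)
        if v == w:
            continue
    return v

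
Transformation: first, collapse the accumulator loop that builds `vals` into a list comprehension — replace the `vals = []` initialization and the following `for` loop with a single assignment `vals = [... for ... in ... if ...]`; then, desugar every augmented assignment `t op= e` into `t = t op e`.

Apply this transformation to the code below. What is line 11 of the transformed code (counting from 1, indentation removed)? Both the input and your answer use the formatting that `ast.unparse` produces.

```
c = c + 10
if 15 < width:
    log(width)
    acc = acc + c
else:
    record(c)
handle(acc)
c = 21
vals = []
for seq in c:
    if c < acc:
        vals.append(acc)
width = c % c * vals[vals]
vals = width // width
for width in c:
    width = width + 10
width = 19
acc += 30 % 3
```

Transformed code:
c = c + 10
if 15 < width:
    log(width)
    acc = acc + c
else:
    record(c)
handle(acc)
c = 21
vals = [acc for seq in c if c < acc]
width = c % c * vals[vals]
vals = width // width
for width in c:
    width = width + 10
width = 19
acc = acc + 30 % 3

vals = width // width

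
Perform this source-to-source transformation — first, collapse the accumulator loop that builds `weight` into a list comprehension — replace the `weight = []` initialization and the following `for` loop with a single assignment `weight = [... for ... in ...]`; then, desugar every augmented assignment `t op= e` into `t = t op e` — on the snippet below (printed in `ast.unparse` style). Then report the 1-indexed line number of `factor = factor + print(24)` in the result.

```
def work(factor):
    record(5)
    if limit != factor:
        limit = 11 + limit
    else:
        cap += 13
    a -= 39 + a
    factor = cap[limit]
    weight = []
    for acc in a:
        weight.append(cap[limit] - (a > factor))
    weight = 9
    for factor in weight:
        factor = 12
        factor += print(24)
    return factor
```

13

Transformed code:
def work(factor):
    record(5)
    if limit != factor:
        limit = 11 + limit
    else:
        cap = cap + 13
    a = a - (39 + a)
    factor = cap[limit]
    weight = [cap[limit] - (a > factor) for acc in a]
    weight = 9
    for factor in weight:
        factor = 12
        factor = factor + print(24)
    return factor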